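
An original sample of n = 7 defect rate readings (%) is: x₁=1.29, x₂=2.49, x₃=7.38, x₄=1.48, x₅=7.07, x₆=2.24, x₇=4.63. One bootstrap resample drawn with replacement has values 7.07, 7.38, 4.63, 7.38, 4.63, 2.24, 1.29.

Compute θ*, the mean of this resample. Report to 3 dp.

Mean = (7.07 + 7.38 + 4.63 + 7.38 + 4.63 + 2.24 + 1.29) / 7 = 34.620 / 7 = 4.946

θ* = 4.946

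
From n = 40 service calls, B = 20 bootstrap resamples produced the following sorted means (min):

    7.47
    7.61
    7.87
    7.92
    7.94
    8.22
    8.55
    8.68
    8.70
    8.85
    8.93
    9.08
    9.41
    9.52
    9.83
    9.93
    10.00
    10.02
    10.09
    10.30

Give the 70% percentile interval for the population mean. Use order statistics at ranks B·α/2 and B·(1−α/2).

α = 0.30; lower rank = 20 × 0.150 = 3; upper rank = 20 × 0.850 = 17.
The 3rd smallest replicate is 7.87; the 17th is 10.00.

(7.87, 10.00)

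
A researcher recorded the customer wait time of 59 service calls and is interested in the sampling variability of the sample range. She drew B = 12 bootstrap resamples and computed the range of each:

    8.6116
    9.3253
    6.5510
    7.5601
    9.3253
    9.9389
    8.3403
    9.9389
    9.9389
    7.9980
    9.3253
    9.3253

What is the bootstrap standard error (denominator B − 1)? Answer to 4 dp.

Bootstrap SE is the standard deviation of the 12 replicate ranges.
Mean of replicates: (8.6116 + 9.3253 + 6.5510 + 7.5601 + 9.3253 + 9.9389 + 8.3403 + 9.9389 + 9.9389 + 7.9980 + 9.3253 + 9.3253) / 12 = 106.17890 / 12 = 8.84824
Sum of squared deviations: (−0.23664)² + (+0.47706)² + (−2.29724)² + (−1.28814)² + (+0.47706)² + (+1.09066)² + (−0.50794)² + (+1.09066)² + (+1.09066)² + (−0.85024)² + (+0.47706)² + (+0.47706)² = 12.45249
Variance = 12.45249 / 11 = 1.13204
SE* = √1.13204

SE* = 1.0640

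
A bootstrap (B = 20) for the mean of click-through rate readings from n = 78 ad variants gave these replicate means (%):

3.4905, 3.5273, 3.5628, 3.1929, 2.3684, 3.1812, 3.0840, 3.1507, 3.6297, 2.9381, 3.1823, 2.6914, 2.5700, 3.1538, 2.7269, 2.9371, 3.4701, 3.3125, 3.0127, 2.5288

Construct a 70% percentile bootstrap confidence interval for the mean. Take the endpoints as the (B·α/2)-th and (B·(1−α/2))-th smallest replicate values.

(2.5700, 3.4905)

Sorted replicates: 2.3684, 2.5288, 2.5700, 2.6914, 2.7269, 2.9371, 2.9381, 3.0127, 3.0840, 3.1507, 3.1538, 3.1812, 3.1823, 3.1929, 3.3125, 3.4701, 3.4905, 3.5273, 3.5628, 3.6297
α = 0.30; lower rank = 20 × 0.150 = 3; upper rank = 20 × 0.850 = 17.
The 3rd smallest replicate is 2.5700; the 17th is 3.4905.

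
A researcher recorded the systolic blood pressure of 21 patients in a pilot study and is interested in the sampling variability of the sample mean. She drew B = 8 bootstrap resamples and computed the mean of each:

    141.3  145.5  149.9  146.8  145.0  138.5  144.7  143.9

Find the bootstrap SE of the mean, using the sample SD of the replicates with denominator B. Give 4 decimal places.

Bootstrap SE is the standard deviation of the 8 replicate means.
Mean of replicates: (141.3 + 145.5 + 149.9 + 146.8 + 145.0 + 138.5 + 144.7 + 143.9) / 8 = 1155.60000 / 8 = 144.45000
Sum of squared deviations: (−3.15000)² + (+1.05000)² + (+5.45000)² + (+2.35000)² + (+0.55000)² + (−5.95000)² + (+0.25000)² + (−0.55000)² = 82.32000
Variance = 82.32000 / 8 = 10.29000
SE* = √10.29000

SE* = 3.2078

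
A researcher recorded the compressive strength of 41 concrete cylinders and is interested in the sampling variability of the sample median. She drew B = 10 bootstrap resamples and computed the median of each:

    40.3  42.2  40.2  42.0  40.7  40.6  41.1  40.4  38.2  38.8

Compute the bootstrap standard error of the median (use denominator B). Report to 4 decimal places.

SE* = 1.1766

Bootstrap SE is the standard deviation of the 10 replicate medians.
Mean of replicates: (40.3 + 42.2 + 40.2 + 42.0 + 40.7 + 40.6 + 41.1 + 40.4 + 38.2 + 38.8) / 10 = 404.50000 / 10 = 40.45000
Sum of squared deviations: (−0.15000)² + (+1.75000)² + (−0.25000)² + (+1.55000)² + (+0.25000)² + (+0.15000)² + (+0.65000)² + (−0.05000)² + (−2.25000)² + (−1.65000)² = 13.84500
Variance = 13.84500 / 10 = 1.38450
SE* = √1.38450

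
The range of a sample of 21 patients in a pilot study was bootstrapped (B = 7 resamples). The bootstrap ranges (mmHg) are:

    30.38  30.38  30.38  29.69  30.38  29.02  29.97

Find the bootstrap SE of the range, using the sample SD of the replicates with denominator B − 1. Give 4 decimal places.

Bootstrap SE is the standard deviation of the 7 replicate ranges.
Mean of replicates: (30.38 + 30.38 + 30.38 + 29.69 + 30.38 + 29.02 + 29.97) / 7 = 210.20000 / 7 = 30.02857
Sum of squared deviations: (+0.35143)² + (+0.35143)² + (+0.35143)² + (−0.33857)² + (+0.35143)² + (−1.00857)² + (−0.05857)² = 1.62929
Variance = 1.62929 / 6 = 0.27155
SE* = √0.27155

SE* = 0.5211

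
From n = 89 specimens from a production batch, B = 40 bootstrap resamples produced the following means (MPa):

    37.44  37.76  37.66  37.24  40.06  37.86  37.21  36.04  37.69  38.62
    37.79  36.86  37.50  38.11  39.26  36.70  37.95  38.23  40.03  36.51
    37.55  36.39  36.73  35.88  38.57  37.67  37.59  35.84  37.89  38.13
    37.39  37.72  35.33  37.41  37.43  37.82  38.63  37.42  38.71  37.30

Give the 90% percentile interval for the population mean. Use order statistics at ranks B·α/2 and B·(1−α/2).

Sorted replicates: 35.33, 35.84, 35.88, 36.04, 36.39, 36.51, 36.70, 36.73, 36.86, 37.21, 37.24, 37.30, 37.39, 37.41, 37.42, 37.43, 37.44, 37.50, 37.55, 37.59, 37.66, 37.67, 37.69, 37.72, 37.76, 37.79, 37.82, 37.86, 37.89, 37.95, 38.11, 38.13, 38.23, 38.57, 38.62, 38.63, 38.71, 39.26, 40.03, 40.06
α = 0.10; lower rank = 40 × 0.050 = 2; upper rank = 40 × 0.950 = 38.
The 2nd smallest replicate is 35.84; the 38th is 39.26.

(35.84, 39.26)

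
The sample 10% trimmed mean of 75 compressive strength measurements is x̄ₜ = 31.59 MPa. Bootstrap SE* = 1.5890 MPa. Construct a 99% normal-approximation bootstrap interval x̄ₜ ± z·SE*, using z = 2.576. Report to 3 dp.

(27.497, 35.683)

Margin = 2.576 × 1.5890 = 4.0933
Interval: 31.59 ± 4.0933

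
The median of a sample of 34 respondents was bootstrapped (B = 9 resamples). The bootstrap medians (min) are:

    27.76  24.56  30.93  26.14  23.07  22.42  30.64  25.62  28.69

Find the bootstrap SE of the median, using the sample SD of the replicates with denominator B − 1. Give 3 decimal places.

Bootstrap SE is the standard deviation of the 9 replicate medians.
Mean of replicates: (27.76 + 24.56 + 30.93 + 26.14 + 23.07 + 22.42 + 30.64 + 25.62 + 28.69) / 9 = 239.8300 / 9 = 26.6478
Sum of squared deviations: (+1.1122)² + (−2.0878)² + (+4.2822)² + (−0.5078)² + (−3.5778)² + (−4.2278)² + (+3.9922)² + (−1.0278)² + (+2.0422)² = 76.0306
Variance = 76.0306 / 8 = 9.5038
SE* = √9.5038

SE* = 3.083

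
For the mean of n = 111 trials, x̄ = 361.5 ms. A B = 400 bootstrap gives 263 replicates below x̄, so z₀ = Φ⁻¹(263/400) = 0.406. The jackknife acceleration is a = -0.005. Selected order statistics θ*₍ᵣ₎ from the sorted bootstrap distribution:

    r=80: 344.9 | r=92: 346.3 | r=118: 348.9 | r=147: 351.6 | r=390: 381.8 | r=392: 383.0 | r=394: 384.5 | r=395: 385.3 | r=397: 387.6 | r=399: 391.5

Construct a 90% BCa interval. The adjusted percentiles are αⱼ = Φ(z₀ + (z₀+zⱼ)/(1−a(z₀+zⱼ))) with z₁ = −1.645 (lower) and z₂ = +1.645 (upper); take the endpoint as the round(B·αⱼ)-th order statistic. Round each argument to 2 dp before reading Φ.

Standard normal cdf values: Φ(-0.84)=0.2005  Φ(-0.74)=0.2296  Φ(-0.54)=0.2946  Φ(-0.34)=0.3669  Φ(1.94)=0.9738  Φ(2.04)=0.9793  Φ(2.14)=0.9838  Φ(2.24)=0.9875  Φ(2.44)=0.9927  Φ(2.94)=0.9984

Lower: z₀ + z₁ = 0.406 + (-1.645) = -1.239; 1 − a(z₀+z₁) = 1 − (-0.005)(-1.239) = 0.9938; argument = 0.406 + (-1.239)/0.9938 = -0.8407 → -0.84.
α₁ = Φ(-0.84) = 0.2005; rank = round(400 × 0.2005) = 80; θ*₍80₎ = 344.9.
Upper: z₀ + z₂ = 2.051; 1 − a(z₀+z₂) = 1.0103; argument = 2.4362 → 2.44; α₂ = 0.9927; rank = 397; θ*₍397₎ = 387.6.

(344.9, 387.6)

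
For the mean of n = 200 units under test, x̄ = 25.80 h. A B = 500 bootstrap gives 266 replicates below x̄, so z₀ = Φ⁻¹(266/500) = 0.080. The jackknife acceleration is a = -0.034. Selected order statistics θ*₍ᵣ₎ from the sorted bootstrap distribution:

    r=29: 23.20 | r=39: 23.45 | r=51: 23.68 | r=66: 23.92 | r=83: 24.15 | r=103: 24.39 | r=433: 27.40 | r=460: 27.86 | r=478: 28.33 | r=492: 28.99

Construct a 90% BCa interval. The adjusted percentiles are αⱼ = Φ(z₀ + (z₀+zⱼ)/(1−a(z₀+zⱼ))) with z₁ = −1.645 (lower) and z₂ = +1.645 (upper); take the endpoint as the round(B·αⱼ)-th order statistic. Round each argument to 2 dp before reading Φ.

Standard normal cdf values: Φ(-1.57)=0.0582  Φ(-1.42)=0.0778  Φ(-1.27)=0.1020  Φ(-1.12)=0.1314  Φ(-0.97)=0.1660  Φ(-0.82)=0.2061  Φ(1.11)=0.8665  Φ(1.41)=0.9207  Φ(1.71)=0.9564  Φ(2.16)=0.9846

Lower: z₀ + z₁ = 0.080 + (-1.645) = -1.565; 1 − a(z₀+z₁) = 1 − (-0.034)(-1.565) = 0.9468; argument = 0.080 + (-1.565)/0.9468 = -1.5730 → -1.57.
α₁ = Φ(-1.57) = 0.0582; rank = round(500 × 0.0582) = 29; θ*₍29₎ = 23.20.
Upper: z₀ + z₂ = 1.725; 1 − a(z₀+z₂) = 1.0587; argument = 1.7094 → 1.71; α₂ = 0.9564; rank = 478; θ*₍478₎ = 28.33.

(23.20, 28.33)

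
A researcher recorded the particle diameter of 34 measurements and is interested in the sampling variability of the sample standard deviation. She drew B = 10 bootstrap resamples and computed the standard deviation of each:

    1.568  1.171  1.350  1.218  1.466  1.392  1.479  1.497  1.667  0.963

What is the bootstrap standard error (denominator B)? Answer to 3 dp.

Bootstrap SE is the standard deviation of the 10 replicate standard deviations.
Mean of replicates: (1.568 + 1.171 + 1.350 + 1.218 + 1.466 + 1.392 + 1.479 + 1.497 + 1.667 + 0.963) / 10 = 13.7710 / 10 = 1.3771
Sum of squared deviations: (+0.1909)² + (−0.2061)² + (−0.0271)² + (−0.1591)² + (+0.0889)² + (+0.0149)² + (+0.1019)² + (+0.1199)² + (+0.2899)² + (−0.4141)² = 0.3934
Variance = 0.3934 / 10 = 0.0393
SE* = √0.0393

SE* = 0.198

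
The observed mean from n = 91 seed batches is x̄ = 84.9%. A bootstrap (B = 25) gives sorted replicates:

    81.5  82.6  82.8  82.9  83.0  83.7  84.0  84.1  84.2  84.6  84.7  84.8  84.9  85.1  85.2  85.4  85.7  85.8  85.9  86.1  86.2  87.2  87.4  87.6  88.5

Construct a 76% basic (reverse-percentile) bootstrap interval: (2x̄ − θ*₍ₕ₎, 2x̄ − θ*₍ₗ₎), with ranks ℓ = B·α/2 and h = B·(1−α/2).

(82.6, 87.0)

Percentile endpoints at ranks 3 and 22: θ*₍3₎ = 82.8, θ*₍22₎ = 87.2.
Basic interval reflects these around x̄:
  lower = 2 × 84.9 − 87.2 = 82.6
  upper = 2 × 84.9 − 82.8 = 87.0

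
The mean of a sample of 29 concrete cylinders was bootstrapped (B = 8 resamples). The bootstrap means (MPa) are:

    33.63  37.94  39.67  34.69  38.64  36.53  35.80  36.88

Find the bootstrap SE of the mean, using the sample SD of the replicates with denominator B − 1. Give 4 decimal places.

SE* = 2.0162

Bootstrap SE is the standard deviation of the 8 replicate means.
Mean of replicates: (33.63 + 37.94 + 39.67 + 34.69 + 38.64 + 36.53 + 35.80 + 36.88) / 8 = 293.78000 / 8 = 36.72250
Sum of squared deviations: (−3.09250)² + (+1.21750)² + (+2.94750)² + (−2.03250)² + (+1.91750)² + (−0.19250)² + (−0.92250)² + (+0.15750)² = 28.45435
Variance = 28.45435 / 7 = 4.06491
SE* = √4.06491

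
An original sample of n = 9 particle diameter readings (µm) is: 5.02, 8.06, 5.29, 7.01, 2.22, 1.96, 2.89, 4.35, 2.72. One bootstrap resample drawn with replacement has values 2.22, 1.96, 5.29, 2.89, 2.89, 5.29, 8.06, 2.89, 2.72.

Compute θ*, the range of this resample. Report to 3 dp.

θ* = 6.100

Range = 8.06 − 1.96 = 6.100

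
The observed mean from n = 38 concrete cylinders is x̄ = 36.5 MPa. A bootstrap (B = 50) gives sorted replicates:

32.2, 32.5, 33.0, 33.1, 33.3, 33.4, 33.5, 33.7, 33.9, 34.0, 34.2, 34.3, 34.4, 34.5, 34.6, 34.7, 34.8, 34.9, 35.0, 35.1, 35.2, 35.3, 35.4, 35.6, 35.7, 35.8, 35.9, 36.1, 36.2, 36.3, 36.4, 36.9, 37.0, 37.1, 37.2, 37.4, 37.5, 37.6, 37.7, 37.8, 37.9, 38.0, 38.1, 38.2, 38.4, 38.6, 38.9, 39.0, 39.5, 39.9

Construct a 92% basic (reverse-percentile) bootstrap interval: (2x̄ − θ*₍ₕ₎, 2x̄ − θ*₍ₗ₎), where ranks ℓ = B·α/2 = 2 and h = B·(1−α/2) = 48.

Percentile endpoints at ranks 2 and 48: θ*₍2₎ = 32.5, θ*₍48₎ = 39.0.
Basic interval reflects these around x̄:
  lower = 2 × 36.5 − 39.0 = 34.0
  upper = 2 × 36.5 − 32.5 = 40.5

(34.0, 40.5)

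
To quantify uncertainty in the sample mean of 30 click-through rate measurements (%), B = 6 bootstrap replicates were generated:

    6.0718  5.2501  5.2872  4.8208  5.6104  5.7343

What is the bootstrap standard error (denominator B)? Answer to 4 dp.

SE* = 0.3989

Bootstrap SE is the standard deviation of the 6 replicate means.
Mean of replicates: (6.0718 + 5.2501 + 5.2872 + 4.8208 + 5.6104 + 5.7343) / 6 = 32.77460 / 6 = 5.46243
Sum of squared deviations: (+0.60937)² + (−0.21233)² + (−0.17523)² + (−0.64163)² + (+0.14797)² + (+0.27187)² = 0.95462
Variance = 0.95462 / 6 = 0.15910
SE* = √0.15910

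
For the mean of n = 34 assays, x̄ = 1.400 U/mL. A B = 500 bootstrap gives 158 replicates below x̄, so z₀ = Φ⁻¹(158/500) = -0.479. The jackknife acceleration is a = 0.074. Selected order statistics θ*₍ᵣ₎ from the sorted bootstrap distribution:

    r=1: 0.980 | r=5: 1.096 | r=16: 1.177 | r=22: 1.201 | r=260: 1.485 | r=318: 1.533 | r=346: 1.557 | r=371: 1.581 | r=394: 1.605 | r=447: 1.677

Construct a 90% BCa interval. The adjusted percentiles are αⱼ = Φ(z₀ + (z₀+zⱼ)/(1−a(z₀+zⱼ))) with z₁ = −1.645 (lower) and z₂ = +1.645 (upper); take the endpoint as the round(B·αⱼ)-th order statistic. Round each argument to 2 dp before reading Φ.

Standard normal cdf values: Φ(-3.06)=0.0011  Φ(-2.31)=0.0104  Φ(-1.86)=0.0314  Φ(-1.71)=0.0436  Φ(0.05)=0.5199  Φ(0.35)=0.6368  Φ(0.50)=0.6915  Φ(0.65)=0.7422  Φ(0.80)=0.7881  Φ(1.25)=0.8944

(1.096, 1.605)

Lower: z₀ + z₁ = -0.479 + (-1.645) = -2.124; 1 − a(z₀+z₁) = 1 − (0.074)(-2.124) = 1.1572; argument = -0.479 + (-2.124)/1.1572 = -2.3145 → -2.31.
α₁ = Φ(-2.31) = 0.0104; rank = round(500 × 0.0104) = 5; θ*₍5₎ = 1.096.
Upper: z₀ + z₂ = 1.166; 1 − a(z₀+z₂) = 0.9137; argument = 0.7971 → 0.80; α₂ = 0.7881; rank = 394; θ*₍394₎ = 1.605.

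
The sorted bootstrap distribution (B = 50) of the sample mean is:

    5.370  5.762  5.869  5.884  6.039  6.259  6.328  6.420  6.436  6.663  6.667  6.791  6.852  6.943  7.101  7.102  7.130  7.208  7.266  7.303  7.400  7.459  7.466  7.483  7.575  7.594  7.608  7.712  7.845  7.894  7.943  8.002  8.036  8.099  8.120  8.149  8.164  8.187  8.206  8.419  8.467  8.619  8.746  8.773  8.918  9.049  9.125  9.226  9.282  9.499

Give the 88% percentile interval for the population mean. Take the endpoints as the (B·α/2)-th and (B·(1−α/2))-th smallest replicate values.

(5.869, 9.125)

α = 0.12; lower rank = 50 × 0.060 = 3; upper rank = 50 × 0.940 = 47.
The 3rd smallest replicate is 5.869; the 47th is 9.125.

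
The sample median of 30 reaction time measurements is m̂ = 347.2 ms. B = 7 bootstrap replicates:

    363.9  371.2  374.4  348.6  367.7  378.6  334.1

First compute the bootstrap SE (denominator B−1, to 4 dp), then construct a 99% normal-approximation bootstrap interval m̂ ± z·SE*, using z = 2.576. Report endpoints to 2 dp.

(306.40, 388.00)

Mean of replicates = 362.6429; sum of squared deviations = 1505.1371; SE* = √(1505.1371/6) = 15.8384
Margin = 2.576 × 15.8384 = 40.800
Interval: 347.2 ± 40.800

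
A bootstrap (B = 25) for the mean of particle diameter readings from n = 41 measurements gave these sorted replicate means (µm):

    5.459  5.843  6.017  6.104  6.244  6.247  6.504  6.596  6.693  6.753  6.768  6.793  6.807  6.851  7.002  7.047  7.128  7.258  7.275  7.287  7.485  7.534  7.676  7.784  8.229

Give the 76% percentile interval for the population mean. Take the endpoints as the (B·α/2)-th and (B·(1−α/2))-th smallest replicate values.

(6.017, 7.534)

α = 0.24; lower rank = 25 × 0.120 = 3; upper rank = 25 × 0.880 = 22.
The 3rd smallest replicate is 6.017; the 22nd is 7.534.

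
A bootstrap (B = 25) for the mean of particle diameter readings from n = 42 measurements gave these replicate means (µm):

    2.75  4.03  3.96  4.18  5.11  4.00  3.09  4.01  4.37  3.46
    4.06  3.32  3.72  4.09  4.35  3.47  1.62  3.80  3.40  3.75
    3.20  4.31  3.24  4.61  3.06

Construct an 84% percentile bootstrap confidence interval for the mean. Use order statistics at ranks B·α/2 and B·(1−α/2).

Sorted replicates: 1.62, 2.75, 3.06, 3.09, 3.20, 3.24, 3.32, 3.40, 3.46, 3.47, 3.72, 3.75, 3.80, 3.96, 4.00, 4.01, 4.03, 4.06, 4.09, 4.18, 4.31, 4.35, 4.37, 4.61, 5.11
α = 0.16; lower rank = 25 × 0.080 = 2; upper rank = 25 × 0.920 = 23.
The 2nd smallest replicate is 2.75; the 23rd is 4.37.

(2.75, 4.37)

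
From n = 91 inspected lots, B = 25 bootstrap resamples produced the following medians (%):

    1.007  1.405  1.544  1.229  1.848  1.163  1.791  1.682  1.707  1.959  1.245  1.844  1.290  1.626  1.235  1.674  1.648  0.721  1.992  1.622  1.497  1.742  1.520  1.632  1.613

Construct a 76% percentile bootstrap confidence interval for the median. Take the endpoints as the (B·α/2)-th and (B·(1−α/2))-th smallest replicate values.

(1.163, 1.844)

Sorted replicates: 0.721, 1.007, 1.163, 1.229, 1.235, 1.245, 1.290, 1.405, 1.497, 1.520, 1.544, 1.613, 1.622, 1.626, 1.632, 1.648, 1.674, 1.682, 1.707, 1.742, 1.791, 1.844, 1.848, 1.959, 1.992
α = 0.24; lower rank = 25 × 0.120 = 3; upper rank = 25 × 0.880 = 22.
The 3rd smallest replicate is 1.163; the 22nd is 1.844.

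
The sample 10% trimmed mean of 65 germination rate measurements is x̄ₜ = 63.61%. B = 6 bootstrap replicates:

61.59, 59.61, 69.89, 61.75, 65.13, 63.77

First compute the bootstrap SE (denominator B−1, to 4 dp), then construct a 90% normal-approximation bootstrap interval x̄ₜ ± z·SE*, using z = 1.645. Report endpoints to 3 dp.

(57.665, 69.555)

Mean of replicates = 63.6233; sum of squared deviations = 65.3133; SE* = √(65.3133/5) = 3.6142
Margin = 1.645 × 3.6142 = 5.9454
Interval: 63.61 ± 5.9454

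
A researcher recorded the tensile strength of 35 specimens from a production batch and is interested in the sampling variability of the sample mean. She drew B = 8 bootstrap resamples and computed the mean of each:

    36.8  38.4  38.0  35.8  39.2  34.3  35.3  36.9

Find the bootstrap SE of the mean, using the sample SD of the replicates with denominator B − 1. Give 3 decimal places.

SE* = 1.659

Bootstrap SE is the standard deviation of the 8 replicate means.
Mean of replicates: (36.8 + 38.4 + 38.0 + 35.8 + 39.2 + 34.3 + 35.3 + 36.9) / 8 = 294.7000 / 8 = 36.8375
Sum of squared deviations: (−0.0375)² + (+1.5625)² + (+1.1625)² + (−1.0375)² + (+2.3625)² + (−2.5375)² + (−1.5375)² + (+0.0625)² = 19.2588
Variance = 19.2588 / 7 = 2.7513
SE* = √2.7513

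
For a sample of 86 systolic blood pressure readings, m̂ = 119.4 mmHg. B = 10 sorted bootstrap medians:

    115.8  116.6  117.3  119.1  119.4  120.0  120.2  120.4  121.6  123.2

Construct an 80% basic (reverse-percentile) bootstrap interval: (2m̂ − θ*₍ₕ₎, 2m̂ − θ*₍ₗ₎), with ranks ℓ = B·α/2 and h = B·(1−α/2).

(117.2, 123.0)

Percentile endpoints at ranks 1 and 9: θ*₍1₎ = 115.8, θ*₍9₎ = 121.6.
Basic interval reflects these around m̂:
  lower = 2 × 119.4 − 121.6 = 117.2
  upper = 2 × 119.4 − 115.8 = 123.0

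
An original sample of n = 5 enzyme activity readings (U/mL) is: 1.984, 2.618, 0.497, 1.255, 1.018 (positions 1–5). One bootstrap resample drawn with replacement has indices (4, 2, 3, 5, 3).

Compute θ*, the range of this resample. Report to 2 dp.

θ* = 2.12

Resample values: 1.255, 2.618, 0.497, 1.018, 0.497.
Range = 2.618 − 0.497 = 2.12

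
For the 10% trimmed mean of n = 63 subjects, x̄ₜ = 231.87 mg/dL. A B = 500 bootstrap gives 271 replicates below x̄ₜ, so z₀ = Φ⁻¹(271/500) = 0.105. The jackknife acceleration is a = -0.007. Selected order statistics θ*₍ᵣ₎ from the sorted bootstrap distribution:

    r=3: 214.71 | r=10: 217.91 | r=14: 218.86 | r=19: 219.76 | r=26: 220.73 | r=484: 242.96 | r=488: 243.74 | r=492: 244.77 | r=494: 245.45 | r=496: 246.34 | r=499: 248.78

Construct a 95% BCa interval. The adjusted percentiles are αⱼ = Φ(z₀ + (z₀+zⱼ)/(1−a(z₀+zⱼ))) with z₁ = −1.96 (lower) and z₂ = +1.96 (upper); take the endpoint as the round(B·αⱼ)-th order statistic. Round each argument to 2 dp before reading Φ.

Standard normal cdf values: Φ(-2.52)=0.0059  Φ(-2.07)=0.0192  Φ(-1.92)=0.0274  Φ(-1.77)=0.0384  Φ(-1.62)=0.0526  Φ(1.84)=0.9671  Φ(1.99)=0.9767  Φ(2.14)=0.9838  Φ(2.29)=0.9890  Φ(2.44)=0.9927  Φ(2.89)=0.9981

Lower: z₀ + z₁ = 0.105 + (-1.960) = -1.855; 1 − a(z₀+z₁) = 1 − (-0.007)(-1.855) = 0.9870; argument = 0.105 + (-1.855)/0.9870 = -1.7744 → -1.77.
α₁ = Φ(-1.77) = 0.0384; rank = round(500 × 0.0384) = 19; θ*₍19₎ = 219.76.
Upper: z₀ + z₂ = 2.065; 1 − a(z₀+z₂) = 1.0145; argument = 2.1406 → 2.14; α₂ = 0.9838; rank = 492; θ*₍492₎ = 244.77.

(219.76, 244.77)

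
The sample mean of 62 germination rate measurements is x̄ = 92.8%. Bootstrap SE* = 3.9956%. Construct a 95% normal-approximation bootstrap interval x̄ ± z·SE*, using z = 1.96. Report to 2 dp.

Margin = 1.96 × 3.9956 = 7.831
Interval: 92.8 ± 7.831

(84.97, 100.63)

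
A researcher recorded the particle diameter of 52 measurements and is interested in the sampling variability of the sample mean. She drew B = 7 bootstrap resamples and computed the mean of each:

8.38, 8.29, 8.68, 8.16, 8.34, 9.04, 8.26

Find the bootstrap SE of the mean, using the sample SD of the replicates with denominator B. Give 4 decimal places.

Bootstrap SE is the standard deviation of the 7 replicate means.
Mean of replicates: (8.38 + 8.29 + 8.68 + 8.16 + 8.34 + 9.04 + 8.26) / 7 = 59.15000 / 7 = 8.45000
Sum of squared deviations: (−0.07000)² + (−0.16000)² + (+0.23000)² + (−0.29000)² + (−0.11000)² + (+0.59000)² + (−0.19000)² = 0.56380
Variance = 0.56380 / 7 = 0.08054
SE* = √0.08054

SE* = 0.2838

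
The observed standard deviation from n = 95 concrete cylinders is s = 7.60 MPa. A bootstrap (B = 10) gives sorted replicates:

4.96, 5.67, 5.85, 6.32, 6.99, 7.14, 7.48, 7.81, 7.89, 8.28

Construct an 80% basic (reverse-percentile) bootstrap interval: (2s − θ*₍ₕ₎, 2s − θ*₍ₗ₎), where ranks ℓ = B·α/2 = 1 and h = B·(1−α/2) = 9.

Percentile endpoints at ranks 1 and 9: θ*₍1₎ = 4.96, θ*₍9₎ = 7.89.
Basic interval reflects these around s:
  lower = 2 × 7.60 − 7.89 = 7.31
  upper = 2 × 7.60 − 4.96 = 10.24

(7.31, 10.24)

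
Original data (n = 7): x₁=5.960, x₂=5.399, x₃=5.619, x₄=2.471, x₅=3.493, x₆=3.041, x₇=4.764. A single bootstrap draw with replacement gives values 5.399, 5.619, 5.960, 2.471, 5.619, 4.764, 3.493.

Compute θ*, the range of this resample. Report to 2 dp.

θ* = 3.49

Range = 5.960 − 2.471 = 3.49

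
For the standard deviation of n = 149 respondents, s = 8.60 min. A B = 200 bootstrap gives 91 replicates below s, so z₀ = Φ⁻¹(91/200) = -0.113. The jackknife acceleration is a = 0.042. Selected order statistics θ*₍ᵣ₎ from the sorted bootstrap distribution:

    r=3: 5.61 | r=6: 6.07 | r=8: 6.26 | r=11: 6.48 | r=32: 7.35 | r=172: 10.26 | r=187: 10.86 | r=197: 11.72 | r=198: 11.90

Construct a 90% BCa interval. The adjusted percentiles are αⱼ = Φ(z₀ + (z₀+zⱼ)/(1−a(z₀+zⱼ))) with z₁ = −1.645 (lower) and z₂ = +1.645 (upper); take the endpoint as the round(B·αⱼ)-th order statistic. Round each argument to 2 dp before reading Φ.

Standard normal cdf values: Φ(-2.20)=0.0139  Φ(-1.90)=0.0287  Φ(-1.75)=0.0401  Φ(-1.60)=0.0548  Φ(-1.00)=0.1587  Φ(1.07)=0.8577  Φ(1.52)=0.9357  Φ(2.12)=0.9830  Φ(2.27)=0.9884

Lower: z₀ + z₁ = -0.113 + (-1.645) = -1.758; 1 − a(z₀+z₁) = 1 − (0.042)(-1.758) = 1.0738; argument = -0.113 + (-1.758)/1.0738 = -1.7501 → -1.75.
α₁ = Φ(-1.75) = 0.0401; rank = round(200 × 0.0401) = 8; θ*₍8₎ = 6.26.
Upper: z₀ + z₂ = 1.532; 1 − a(z₀+z₂) = 0.9357; argument = 1.5244 → 1.52; α₂ = 0.9357; rank = 187; θ*₍187₎ = 10.86.

(6.26, 10.86)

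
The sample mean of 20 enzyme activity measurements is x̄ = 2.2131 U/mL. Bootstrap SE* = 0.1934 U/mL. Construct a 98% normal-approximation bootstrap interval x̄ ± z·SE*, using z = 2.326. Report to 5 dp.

(1.76325, 2.66295)

Margin = 2.326 × 0.1934 = 0.449848
Interval: 2.2131 ± 0.449848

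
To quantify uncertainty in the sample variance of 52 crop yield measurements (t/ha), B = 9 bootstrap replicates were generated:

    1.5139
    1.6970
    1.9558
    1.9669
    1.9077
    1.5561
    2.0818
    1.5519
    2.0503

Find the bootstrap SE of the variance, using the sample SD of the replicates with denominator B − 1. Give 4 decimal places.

Bootstrap SE is the standard deviation of the 9 replicate variances.
Mean of replicates: (1.5139 + 1.6970 + 1.9558 + 1.9669 + 1.9077 + 1.5561 + 2.0818 + 1.5519 + 2.0503) / 9 = 16.28140 / 9 = 1.80904
Sum of squared deviations: (−0.29514)² + (−0.11204)² + (+0.14676)² + (+0.15786)² + (+0.09866)² + (−0.25294)² + (+0.27276)² + (−0.25714)² + (+0.24126)² = 0.41856
Variance = 0.41856 / 8 = 0.05232
SE* = √0.05232

SE* = 0.2287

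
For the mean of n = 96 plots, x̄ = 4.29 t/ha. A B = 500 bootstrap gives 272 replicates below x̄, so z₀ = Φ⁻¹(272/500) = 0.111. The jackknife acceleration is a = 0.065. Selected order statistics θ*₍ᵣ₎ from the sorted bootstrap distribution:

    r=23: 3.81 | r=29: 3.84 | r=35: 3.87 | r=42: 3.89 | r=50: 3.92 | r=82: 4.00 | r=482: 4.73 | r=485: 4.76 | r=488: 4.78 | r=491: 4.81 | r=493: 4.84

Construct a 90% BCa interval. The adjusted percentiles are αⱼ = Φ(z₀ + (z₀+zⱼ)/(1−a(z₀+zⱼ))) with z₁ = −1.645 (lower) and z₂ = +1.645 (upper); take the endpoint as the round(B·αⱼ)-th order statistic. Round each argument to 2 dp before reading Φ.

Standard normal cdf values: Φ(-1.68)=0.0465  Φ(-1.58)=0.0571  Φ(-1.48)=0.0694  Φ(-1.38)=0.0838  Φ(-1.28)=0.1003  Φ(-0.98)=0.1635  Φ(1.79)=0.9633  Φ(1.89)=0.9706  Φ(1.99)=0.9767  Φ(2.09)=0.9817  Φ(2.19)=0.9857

Lower: z₀ + z₁ = 0.111 + (-1.645) = -1.534; 1 − a(z₀+z₁) = 1 − (0.065)(-1.534) = 1.0997; argument = 0.111 + (-1.534)/1.0997 = -1.2839 → -1.28.
α₁ = Φ(-1.28) = 0.1003; rank = round(500 × 0.1003) = 50; θ*₍50₎ = 3.92.
Upper: z₀ + z₂ = 1.756; 1 − a(z₀+z₂) = 0.8859; argument = 2.0933 → 2.09; α₂ = 0.9817; rank = 491; θ*₍491₎ = 4.81.

(3.92, 4.81)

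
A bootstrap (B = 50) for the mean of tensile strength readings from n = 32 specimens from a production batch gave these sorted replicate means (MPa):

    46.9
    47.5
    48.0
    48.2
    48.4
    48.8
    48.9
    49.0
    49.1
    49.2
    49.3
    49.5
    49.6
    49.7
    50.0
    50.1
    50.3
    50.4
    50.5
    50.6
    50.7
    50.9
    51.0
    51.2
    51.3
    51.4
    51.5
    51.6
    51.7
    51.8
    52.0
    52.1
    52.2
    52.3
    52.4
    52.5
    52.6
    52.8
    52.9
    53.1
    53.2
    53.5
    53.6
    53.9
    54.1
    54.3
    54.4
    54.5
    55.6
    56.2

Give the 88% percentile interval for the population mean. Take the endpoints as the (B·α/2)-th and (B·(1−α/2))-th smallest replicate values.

α = 0.12; lower rank = 50 × 0.060 = 3; upper rank = 50 × 0.940 = 47.
The 3rd smallest replicate is 48.0; the 47th is 54.4.

(48.0, 54.4)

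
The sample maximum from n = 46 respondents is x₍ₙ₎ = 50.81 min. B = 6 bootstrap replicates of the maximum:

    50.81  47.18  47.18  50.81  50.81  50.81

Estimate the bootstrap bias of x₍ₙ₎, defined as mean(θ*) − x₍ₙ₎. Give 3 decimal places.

bias = −1.210

mean(θ*) = (50.81 + 47.18 + 47.18 + 50.81 + 50.81 + 50.81) / 6 = 49.6000
bias = 49.6000 − 50.81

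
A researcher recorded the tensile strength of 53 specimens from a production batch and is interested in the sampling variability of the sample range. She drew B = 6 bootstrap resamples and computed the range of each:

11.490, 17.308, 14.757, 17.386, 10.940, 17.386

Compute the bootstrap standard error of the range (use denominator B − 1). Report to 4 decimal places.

SE* = 3.0162

Bootstrap SE is the standard deviation of the 6 replicate ranges.
Mean of replicates: (11.490 + 17.308 + 14.757 + 17.386 + 10.940 + 17.386) / 6 = 89.26700 / 6 = 14.87783
Sum of squared deviations: (−3.38783)² + (+2.43017)² + (−0.12083)² + (+2.50817)² + (−3.93783)² + (+2.50817)² = 45.48606
Variance = 45.48606 / 5 = 9.09721
SE* = √9.09721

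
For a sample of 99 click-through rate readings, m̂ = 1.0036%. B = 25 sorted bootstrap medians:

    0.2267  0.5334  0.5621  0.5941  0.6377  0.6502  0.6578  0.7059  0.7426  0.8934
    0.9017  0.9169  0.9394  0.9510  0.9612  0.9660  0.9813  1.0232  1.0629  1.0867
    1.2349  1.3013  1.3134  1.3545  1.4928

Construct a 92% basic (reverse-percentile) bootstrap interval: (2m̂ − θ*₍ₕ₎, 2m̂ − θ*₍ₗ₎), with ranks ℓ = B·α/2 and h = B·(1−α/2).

(0.6527, 1.7805)

Percentile endpoints at ranks 1 and 24: θ*₍1₎ = 0.2267, θ*₍24₎ = 1.3545.
Basic interval reflects these around m̂:
  lower = 2 × 1.0036 − 1.3545 = 0.6527
  upper = 2 × 1.0036 − 0.2267 = 1.7805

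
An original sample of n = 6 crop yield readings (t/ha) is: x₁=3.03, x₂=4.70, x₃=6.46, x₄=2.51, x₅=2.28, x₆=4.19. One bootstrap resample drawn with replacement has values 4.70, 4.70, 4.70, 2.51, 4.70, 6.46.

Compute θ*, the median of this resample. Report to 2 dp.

Sorted: 2.51, 4.70, 4.70, 4.70, 4.70, 6.46
Median = average of the two middle values = 4.70

θ* = 4.70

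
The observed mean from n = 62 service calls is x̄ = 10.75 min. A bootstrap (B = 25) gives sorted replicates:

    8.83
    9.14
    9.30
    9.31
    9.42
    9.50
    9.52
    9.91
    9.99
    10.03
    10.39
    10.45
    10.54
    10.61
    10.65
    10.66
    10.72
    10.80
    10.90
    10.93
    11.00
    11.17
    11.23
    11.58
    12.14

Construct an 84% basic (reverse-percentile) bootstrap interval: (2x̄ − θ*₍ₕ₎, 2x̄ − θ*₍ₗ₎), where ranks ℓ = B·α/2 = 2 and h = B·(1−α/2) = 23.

(10.27, 12.36)

Percentile endpoints at ranks 2 and 23: θ*₍2₎ = 9.14, θ*₍23₎ = 11.23.
Basic interval reflects these around x̄:
  lower = 2 × 10.75 − 11.23 = 10.27
  upper = 2 × 10.75 − 9.14 = 12.36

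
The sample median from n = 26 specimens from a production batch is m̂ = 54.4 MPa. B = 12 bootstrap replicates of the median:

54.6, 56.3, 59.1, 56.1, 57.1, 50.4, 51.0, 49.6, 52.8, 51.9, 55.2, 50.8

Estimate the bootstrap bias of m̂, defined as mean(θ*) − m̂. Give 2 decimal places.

bias = −0.66

mean(θ*) = (54.6 + 56.3 + 59.1 + 56.1 + 57.1 + 50.4 + 51.0 + 49.6 + 52.8 + 51.9 + 55.2 + 50.8) / 12 = 53.742
bias = 53.742 − 54.4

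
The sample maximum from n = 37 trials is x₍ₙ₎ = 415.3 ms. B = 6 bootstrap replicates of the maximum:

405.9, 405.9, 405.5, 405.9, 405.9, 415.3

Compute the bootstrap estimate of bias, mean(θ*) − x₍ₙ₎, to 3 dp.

mean(θ*) = (405.9 + 405.9 + 405.5 + 405.9 + 405.9 + 415.3) / 6 = 407.4000
bias = 407.4000 − 415.3

bias = −7.900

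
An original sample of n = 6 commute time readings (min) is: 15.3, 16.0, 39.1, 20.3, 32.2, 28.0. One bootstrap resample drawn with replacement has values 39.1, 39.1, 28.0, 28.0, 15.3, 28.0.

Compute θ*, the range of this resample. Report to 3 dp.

θ* = 23.800

Range = 39.1 − 15.3 = 23.800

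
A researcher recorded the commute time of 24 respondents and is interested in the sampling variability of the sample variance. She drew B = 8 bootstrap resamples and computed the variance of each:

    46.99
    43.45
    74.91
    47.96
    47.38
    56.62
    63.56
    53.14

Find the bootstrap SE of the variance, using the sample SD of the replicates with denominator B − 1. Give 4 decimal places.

Bootstrap SE is the standard deviation of the 8 replicate variances.
Mean of replicates: (46.99 + 43.45 + 74.91 + 47.96 + 47.38 + 56.62 + 63.56 + 53.14) / 8 = 434.01000 / 8 = 54.25125
Sum of squared deviations: (−7.26125)² + (−10.80125)² + (+20.65875)² + (−6.29125)² + (−6.87125)² + (+2.36875)² + (+9.30875)² + (−1.11125)² = 776.46929
Variance = 776.46929 / 7 = 110.92418
SE* = √110.92418

SE* = 10.5321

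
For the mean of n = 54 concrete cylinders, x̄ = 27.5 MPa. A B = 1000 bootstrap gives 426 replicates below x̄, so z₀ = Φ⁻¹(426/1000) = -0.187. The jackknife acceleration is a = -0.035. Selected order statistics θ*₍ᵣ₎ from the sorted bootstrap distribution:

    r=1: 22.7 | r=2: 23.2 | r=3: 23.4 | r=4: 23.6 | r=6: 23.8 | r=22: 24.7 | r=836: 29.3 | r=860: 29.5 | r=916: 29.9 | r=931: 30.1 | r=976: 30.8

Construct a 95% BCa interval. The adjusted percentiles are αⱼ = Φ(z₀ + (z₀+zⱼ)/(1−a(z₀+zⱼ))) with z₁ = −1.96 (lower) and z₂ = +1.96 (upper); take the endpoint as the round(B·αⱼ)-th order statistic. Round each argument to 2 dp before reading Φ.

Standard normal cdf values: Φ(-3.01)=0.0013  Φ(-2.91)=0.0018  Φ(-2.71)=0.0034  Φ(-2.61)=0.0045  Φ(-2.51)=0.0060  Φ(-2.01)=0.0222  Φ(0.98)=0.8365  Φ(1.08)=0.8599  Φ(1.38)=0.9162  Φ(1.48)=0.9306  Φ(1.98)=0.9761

(23.8, 30.1)

Lower: z₀ + z₁ = -0.187 + (-1.960) = -2.147; 1 − a(z₀+z₁) = 1 − (-0.035)(-2.147) = 0.9249; argument = -0.187 + (-2.147)/0.9249 = -2.5084 → -2.51.
α₁ = Φ(-2.51) = 0.0060; rank = round(1000 × 0.0060) = 6; θ*₍6₎ = 23.8.
Upper: z₀ + z₂ = 1.773; 1 − a(z₀+z₂) = 1.0621; argument = 1.4824 → 1.48; α₂ = 0.9306; rank = 931; θ*₍931₎ = 30.1.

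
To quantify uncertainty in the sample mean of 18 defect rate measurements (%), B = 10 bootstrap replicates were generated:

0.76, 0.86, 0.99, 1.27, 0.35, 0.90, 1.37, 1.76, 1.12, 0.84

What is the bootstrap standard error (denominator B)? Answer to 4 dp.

Bootstrap SE is the standard deviation of the 10 replicate means.
Mean of replicates: (0.76 + 0.86 + 0.99 + 1.27 + 0.35 + 0.90 + 1.37 + 1.76 + 1.12 + 0.84) / 10 = 10.22000 / 10 = 1.02200
Sum of squared deviations: (−0.26200)² + (−0.16200)² + (−0.03200)² + (+0.24800)² + (−0.67200)² + (−0.12200)² + (+0.34800)² + (+0.73800)² + (+0.09800)² + (−0.18200)² = 1.33236
Variance = 1.33236 / 10 = 0.13324
SE* = √0.13324

SE* = 0.3650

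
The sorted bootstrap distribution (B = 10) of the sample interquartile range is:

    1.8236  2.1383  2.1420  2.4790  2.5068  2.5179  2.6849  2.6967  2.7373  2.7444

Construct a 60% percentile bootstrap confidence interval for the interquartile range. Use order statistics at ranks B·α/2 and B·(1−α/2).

α = 0.40; lower rank = 10 × 0.200 = 2; upper rank = 10 × 0.800 = 8.
The 2nd smallest replicate is 2.1383; the 8th is 2.6967.

(2.1383, 2.6967)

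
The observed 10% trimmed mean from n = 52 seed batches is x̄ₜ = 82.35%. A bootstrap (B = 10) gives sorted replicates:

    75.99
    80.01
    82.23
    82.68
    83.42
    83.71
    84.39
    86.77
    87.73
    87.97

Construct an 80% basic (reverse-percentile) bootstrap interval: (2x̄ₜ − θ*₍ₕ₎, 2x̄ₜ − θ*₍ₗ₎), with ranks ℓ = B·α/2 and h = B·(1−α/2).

(76.97, 88.71)

Percentile endpoints at ranks 1 and 9: θ*₍1₎ = 75.99, θ*₍9₎ = 87.73.
Basic interval reflects these around x̄ₜ:
  lower = 2 × 82.35 − 87.73 = 76.97
  upper = 2 × 82.35 − 75.99 = 88.71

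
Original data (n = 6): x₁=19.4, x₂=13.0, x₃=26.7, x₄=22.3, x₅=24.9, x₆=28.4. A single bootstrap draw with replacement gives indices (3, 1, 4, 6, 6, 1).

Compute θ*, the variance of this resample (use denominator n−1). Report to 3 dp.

θ* = 18.232

Resample values: 26.7, 19.4, 22.3, 28.4, 28.4, 19.4.
Mean = 24.1000; sum of squared deviations = 91.1600
s² = 91.1600 / 5 = 18.2320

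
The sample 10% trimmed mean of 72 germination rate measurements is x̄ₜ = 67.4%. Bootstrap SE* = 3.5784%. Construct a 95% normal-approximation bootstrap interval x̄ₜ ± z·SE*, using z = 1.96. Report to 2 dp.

Margin = 1.96 × 3.5784 = 7.014
Interval: 67.4 ± 7.014

(60.39, 74.41)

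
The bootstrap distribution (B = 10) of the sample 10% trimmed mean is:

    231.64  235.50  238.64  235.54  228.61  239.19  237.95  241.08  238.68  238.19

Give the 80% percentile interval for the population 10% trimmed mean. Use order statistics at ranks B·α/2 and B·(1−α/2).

Sorted replicates: 228.61, 231.64, 235.50, 235.54, 237.95, 238.19, 238.64, 238.68, 239.19, 241.08
α = 0.20; lower rank = 10 × 0.100 = 1; upper rank = 10 × 0.900 = 9.
The 1st smallest replicate is 228.61; the 9th is 239.19.

(228.61, 239.19)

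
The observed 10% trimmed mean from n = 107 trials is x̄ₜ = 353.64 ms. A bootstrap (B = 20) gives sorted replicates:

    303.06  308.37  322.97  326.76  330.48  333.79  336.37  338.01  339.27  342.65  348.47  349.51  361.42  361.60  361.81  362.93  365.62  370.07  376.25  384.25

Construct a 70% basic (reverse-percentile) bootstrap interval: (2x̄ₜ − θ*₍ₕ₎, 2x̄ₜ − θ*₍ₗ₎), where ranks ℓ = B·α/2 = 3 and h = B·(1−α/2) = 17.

(341.66, 384.31)

Percentile endpoints at ranks 3 and 17: θ*₍3₎ = 322.97, θ*₍17₎ = 365.62.
Basic interval reflects these around x̄ₜ:
  lower = 2 × 353.64 − 365.62 = 341.66
  upper = 2 × 353.64 − 322.97 = 384.31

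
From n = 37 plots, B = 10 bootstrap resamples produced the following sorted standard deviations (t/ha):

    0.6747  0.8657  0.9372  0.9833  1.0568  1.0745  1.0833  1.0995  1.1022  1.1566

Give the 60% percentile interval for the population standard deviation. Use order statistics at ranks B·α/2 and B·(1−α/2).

α = 0.40; lower rank = 10 × 0.200 = 2; upper rank = 10 × 0.800 = 8.
The 2nd smallest replicate is 0.8657; the 8th is 1.0995.

(0.8657, 1.0995)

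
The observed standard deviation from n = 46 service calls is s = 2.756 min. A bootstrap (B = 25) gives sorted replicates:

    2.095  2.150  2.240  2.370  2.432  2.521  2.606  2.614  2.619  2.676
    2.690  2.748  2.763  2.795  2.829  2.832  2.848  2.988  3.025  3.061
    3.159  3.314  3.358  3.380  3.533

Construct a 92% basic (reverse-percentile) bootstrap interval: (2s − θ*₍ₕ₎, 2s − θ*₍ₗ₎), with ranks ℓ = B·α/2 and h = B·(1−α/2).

(2.132, 3.417)

Percentile endpoints at ranks 1 and 24: θ*₍1₎ = 2.095, θ*₍24₎ = 3.380.
Basic interval reflects these around s:
  lower = 2 × 2.756 − 3.380 = 2.132
  upper = 2 × 2.756 − 2.095 = 3.417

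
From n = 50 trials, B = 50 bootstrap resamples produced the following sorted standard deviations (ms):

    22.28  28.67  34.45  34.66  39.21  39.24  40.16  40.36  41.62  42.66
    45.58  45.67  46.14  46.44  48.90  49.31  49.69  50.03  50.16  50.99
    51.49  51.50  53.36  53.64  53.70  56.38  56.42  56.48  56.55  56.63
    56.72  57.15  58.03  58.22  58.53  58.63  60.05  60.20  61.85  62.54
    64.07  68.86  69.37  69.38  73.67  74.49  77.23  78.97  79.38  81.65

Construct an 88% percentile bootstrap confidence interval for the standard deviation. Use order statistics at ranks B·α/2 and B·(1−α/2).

(34.45, 77.23)

α = 0.12; lower rank = 50 × 0.060 = 3; upper rank = 50 × 0.940 = 47.
The 3rd smallest replicate is 34.45; the 47th is 77.23.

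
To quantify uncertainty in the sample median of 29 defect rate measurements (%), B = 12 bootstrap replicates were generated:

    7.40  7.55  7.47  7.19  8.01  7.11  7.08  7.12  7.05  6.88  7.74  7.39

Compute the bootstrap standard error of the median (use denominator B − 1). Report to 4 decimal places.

Bootstrap SE is the standard deviation of the 12 replicate medians.
Mean of replicates: (7.40 + 7.55 + 7.47 + 7.19 + 8.01 + 7.11 + 7.08 + 7.12 + 7.05 + 6.88 + 7.74 + 7.39) / 12 = 87.99000 / 12 = 7.33250
Sum of squared deviations: (+0.06750)² + (+0.21750)² + (+0.13750)² + (−0.14250)² + (+0.67750)² + (−0.22250)² + (−0.25250)² + (−0.21250)² + (−0.28250)² + (−0.45250)² + (+0.40750)² + (+0.05750)² = 1.16242
Variance = 1.16242 / 11 = 0.10567
SE* = √0.10567

SE* = 0.3251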